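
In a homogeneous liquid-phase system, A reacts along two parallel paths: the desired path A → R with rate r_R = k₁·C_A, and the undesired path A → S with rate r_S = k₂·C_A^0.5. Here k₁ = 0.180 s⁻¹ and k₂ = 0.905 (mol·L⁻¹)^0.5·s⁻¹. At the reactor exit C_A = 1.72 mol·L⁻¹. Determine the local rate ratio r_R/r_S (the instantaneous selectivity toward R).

S_{R/S} = r_R/r_S = (k₁·C_A)/(k₂·C_A^0.5) = (k₁/k₂)·C_A^0.5.
= (0.180×1.720) / (0.905×1.720^0.5) = 0.3096/1.187 = 0.261.
Since the desired path is higher order in A, keeping C_A high (PFR or concentrated feed) favours R.

0.261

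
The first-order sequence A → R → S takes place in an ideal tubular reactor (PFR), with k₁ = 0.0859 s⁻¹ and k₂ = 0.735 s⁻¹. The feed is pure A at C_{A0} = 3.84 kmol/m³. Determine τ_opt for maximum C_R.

3.31 s

For first-order series the maximum of C_R occurs at τ_opt = ln(k₂/k₁)/(k₂−k₁).
= ln(0.735/0.0859)/(0.735−0.0859) = ln(8.556)/0.6491 = 2.147/0.6491 = 3.31 s.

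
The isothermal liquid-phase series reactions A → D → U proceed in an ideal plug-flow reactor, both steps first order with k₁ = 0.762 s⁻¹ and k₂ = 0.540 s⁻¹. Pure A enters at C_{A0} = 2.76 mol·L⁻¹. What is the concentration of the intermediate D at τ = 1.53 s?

1.19 mol·L⁻¹

The intermediate concentration in a first-order A→B→C sequence is C_D = k₁C_{A0}(e^(−k₁τ) − e^(−k₂τ))/(k₂−k₁).
e^(−k₁τ) = e^(−0.762×1.53) = e^(−1.166) = 0.3117; e^(−k₂τ) = e^(−0.8262) = 0.4377.
C_D = 0.762×2.76/(0.540−0.762) × (0.3117−0.4377) = (-9.474)×(-0.1261) = 1.194 mol·L⁻¹.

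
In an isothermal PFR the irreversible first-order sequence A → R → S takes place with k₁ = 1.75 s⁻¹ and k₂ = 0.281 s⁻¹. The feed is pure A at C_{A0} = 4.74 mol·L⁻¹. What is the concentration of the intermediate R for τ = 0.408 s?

The intermediate concentration in a first-order A→B→C sequence is C_R = k₁C_{A0}(e^(−k₁τ) − e^(−k₂τ))/(k₂−k₁).
e^(−k₁τ) = e^(−1.75×0.408) = e^(−0.7140) = 0.4897; e^(−k₂τ) = e^(−0.1146) = 0.8917.
C_R = 1.75×4.74/(0.281−1.75) × (0.4897−0.8917) = (-5.647)×(-0.4020) = 2.270 mol·L⁻¹.

2.27 mol·L⁻¹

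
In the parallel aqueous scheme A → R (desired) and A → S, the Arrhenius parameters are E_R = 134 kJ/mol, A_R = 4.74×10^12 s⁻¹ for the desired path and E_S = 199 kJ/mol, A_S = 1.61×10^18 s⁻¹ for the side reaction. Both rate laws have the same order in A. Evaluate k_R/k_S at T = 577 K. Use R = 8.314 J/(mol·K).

k_R/k_S = (A_R/A_S)·exp[−(E_R−E_S)/(RT)] = (A_R/A_S)·exp[(E_S−E_R)/(RT)].
(E_S−E_R)/(RT) = (199−134)×10³/(8.314×577) = 65000/4797 = 13.55.
k_R/k_S = (4.74×10^12/1.61×10^18)·exp(13.55) = 2.944×10^-6 × 7.665×10^5 = 2.26.

2.26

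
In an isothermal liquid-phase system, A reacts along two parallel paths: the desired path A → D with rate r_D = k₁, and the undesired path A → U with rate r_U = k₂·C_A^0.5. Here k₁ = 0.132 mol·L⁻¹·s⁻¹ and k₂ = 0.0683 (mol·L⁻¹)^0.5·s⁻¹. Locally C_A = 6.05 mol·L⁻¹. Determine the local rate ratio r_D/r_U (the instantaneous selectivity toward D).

S_{D/U} = r_D/r_U = (k₁)/(k₂·C_A^0.5) = (k₁/k₂)·C_A^-0.5.
= (0.132) / (0.0683×6.050^0.5) = 0.1320/0.1680 = 0.786.

0.786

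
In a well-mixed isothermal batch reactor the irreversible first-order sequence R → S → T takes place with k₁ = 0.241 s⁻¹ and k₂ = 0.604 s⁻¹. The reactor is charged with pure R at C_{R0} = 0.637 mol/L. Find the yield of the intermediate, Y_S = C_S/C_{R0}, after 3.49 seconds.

For first-order series with pure R initially, C_S(t) = k₁C_{R0}/(k₂−k₁)·(e^(−k₁t) − e^(−k₂t)).
e^(−k₁t) = e^(−0.241×3.49) = e^(−0.8411) = 0.4312; e^(−k₂t) = e^(−2.108) = 0.1215.
C_S = 0.241×0.637/(0.604−0.241) × (0.4312−0.1215) = 0.4229×0.3098 = 0.1310 mol/L.
Y_S = C_S/C_{R0} = 0.1310/0.637 = 0.206.

0.206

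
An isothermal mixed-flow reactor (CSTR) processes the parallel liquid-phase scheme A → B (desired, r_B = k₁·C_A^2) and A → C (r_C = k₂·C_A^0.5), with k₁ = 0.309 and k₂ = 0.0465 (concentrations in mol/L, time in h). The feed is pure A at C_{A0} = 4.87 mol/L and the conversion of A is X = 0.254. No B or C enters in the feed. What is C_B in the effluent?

1.21 mol/L

Exit C_A = C_{A0}(1−X) = 4.87×0.746 = 3.633 mol/L.
In a CSTR the entire volume is at exit conditions, so r_B = 0.309×3.633^2 = 4.078 and r_C = 0.0465×3.633^0.5 = 0.08863.
Fraction of consumed A going to B: r_B/(r_B+r_C) = 0.9787.
C_B = 0.9787·C_{A0}·X = 0.9787×4.87×0.254 = 1.21 mol/L.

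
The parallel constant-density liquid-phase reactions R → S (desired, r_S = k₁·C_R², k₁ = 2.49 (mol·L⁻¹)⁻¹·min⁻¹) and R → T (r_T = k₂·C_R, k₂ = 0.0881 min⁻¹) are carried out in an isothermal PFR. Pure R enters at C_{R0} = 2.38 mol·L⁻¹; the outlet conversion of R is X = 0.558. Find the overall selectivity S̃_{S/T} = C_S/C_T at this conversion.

46.0

C_R = C_{R0}(1−X) = 1.052 mol·L⁻¹.
Along a PFR/batch, dC_T/dC_R = −r_T/(r_S+r_T) = −k₂/(k₂+k₁·C_R).
Integrating from C_{R0} to C_R: C_T = (0.0881/2.49)·ln[(0.0881+2.49·2.38)/(0.0881+2.49·1.05)] = 0.03538·ln(6.014/2.707) = 0.02824 mol·L⁻¹.
Then C_S = (C_{R0}−C_R) − C_T = 1.328 − 0.02824 = 1.300 mol·L⁻¹.
S̃_{S/T} = C_S/C_T = 1.300/0.02824 = 46.0.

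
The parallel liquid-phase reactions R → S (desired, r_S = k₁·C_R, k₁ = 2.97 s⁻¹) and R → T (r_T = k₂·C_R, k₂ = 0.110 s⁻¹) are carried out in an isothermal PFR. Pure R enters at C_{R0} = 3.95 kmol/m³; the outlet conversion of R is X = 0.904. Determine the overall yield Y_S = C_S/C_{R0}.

0.872

C_R = C_{R0}(1−X) = 0.3792 kmol/m³.
Both paths are first order in R, so the instantaneous fraction to S is constant: dC_S/d(−C_R) = k₁/(k₁+k₂) = 0.9643.
C_S = 0.9643·(C_{R0}−C_R) = 0.9643×3.571 = 3.44 kmol/m³.
Y_S = C_S/C_{R0} = 3.443/3.95 = 0.872.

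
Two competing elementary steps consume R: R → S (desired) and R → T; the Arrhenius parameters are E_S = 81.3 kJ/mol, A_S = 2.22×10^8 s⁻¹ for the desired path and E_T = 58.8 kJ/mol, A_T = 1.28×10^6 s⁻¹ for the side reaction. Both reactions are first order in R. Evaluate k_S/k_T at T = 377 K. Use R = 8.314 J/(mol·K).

0.132

k_S/k_T = (A_S/A_T)·exp[−(E_S−E_T)/(RT)] = (A_S/A_T)·exp[(E_T−E_S)/(RT)].
(E_T−E_S)/(RT) = (58.8−81.3)×10³/(8.314×377) = -22500/3134 = -7.178.
k_S/k_T = (2.22×10^8/1.28×10^6)·exp(-7.178) = 173.4 × 7.628×10^-4 = 0.132.
Since E_S > E_T, raising the temperature improves selectivity toward S.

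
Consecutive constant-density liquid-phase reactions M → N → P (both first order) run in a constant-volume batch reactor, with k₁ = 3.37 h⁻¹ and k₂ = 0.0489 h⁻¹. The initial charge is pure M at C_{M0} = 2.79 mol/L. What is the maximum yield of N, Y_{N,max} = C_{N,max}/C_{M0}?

0.940

For a first-order series the maximum intermediate yield is C_{N,max}/C_{M0} = (k₁/k₂)^[k₂/(k₂−k₁)].
= (3.37/0.0489)^(0.0489/(0.0489−3.37)) = (68.92)^(-0.01472) = 0.9396.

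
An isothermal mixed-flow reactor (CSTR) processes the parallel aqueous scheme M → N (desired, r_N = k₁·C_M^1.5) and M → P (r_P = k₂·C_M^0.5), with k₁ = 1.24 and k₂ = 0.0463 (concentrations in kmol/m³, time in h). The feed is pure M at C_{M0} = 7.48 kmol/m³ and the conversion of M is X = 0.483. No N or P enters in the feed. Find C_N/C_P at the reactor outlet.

104

Exit C_M = C_{M0}(1−X) = 7.48×0.517 = 3.867 kmol/m³.
Rates in a CSTR are evaluated at the outlet concentration: r_N = 1.24×3.867^1.5 = 9.430, r_P = 0.0463×3.867^0.5 = 0.09105.
Overall selectivity = C_N/C_P = r_Nτ/(r_Pτ) = r_N/r_P = 104.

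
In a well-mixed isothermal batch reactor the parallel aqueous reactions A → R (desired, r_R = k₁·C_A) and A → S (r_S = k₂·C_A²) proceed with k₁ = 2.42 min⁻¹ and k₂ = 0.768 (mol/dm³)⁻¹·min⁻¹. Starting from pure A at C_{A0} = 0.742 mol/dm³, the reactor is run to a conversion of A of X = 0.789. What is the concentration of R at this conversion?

C_A = C_{A0}(1−X) = 0.1566 mol/dm³.
Along a PFR/batch, dC_R/dC_A = −r_R/(r_R+r_S) = −k₁/(k₁+k₂·C_A).
Integrating from C_{A0} to C_A: C_R = (2.42/0.768)·ln[(2.42+0.768·0.742)/(2.42+0.768·0.157)] = 3.151·ln(2.990/2.540) = 0.5135 mol/dm³.

0.514 mol/dm³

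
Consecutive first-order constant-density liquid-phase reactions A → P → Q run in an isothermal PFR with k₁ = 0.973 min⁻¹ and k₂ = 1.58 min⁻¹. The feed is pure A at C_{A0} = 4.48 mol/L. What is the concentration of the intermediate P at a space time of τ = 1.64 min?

0.918 mol/L

The intermediate concentration in a first-order A→B→C sequence is C_P = k₁C_{A0}(e^(−k₁τ) − e^(−k₂τ))/(k₂−k₁).
e^(−k₁τ) = e^(−0.973×1.64) = e^(−1.596) = 0.2028; e^(−k₂τ) = e^(−2.591) = 0.07493.
C_P = 0.973×4.48/(1.58−0.973) × (0.2028−0.07493) = 7.181×0.1278 = 0.9180 mol/L.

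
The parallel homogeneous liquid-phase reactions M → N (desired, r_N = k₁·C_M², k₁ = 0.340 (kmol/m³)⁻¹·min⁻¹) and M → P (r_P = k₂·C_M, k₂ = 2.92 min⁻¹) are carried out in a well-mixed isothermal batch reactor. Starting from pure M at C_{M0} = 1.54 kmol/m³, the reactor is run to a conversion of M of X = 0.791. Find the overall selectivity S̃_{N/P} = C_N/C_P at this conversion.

C_M = C_{M0}(1−X) = 0.3219 kmol/m³.
Along a PFR/batch, dC_P/dC_M = −r_P/(r_N+r_P) = −k₂/(k₂+k₁·C_M).
Integrating from C_{M0} to C_M: C_P = (2.92/0.340)·ln[(2.92+0.340·1.54)/(2.92+0.340·0.322)] = 8.588·ln(3.444/3.029) = 1.101 kmol/m³.
Then C_N = (C_{M0}−C_M) − C_P = 1.218 − 1.101 = 0.1176 kmol/m³.
S̃_{N/P} = C_N/C_P = 0.1176/1.101 = 0.107.

0.107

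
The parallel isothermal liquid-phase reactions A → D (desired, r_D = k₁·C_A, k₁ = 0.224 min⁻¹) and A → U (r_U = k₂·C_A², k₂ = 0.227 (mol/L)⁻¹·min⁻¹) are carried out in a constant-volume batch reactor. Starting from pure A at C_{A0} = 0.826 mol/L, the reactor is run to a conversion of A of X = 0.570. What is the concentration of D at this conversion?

0.297 mol/L

C_A = C_{A0}(1−X) = 0.3552 mol/L.
Along a PFR/batch, dC_D/dC_A = −r_D/(r_D+r_U) = −k₁/(k₁+k₂·C_A).
Integrating from C_{A0} to C_A: C_D = (0.224/0.227)·ln[(0.224+0.227·0.826)/(0.224+0.227·0.355)] = 0.9868·ln(0.4115/0.3046) = 0.2968 mol/L.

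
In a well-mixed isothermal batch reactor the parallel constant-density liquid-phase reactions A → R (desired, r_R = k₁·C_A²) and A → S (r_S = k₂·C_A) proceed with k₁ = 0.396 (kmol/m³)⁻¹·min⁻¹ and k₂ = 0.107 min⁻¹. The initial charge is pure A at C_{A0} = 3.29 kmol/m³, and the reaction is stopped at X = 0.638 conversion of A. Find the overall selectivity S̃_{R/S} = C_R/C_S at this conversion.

7.72

C_A = C_{A0}(1−X) = 1.191 kmol/m³.
Along a PFR/batch, dC_S/dC_A = −r_S/(r_R+r_S) = −k₂/(k₂+k₁·C_A).
Integrating from C_{A0} to C_A: C_S = (0.107/0.396)·ln[(0.107+0.396·3.29)/(0.107+0.396·1.19)] = 0.2702·ln(1.410/0.5786) = 0.2406 kmol/m³.
Then C_R = (C_{A0}−C_A) − C_S = 2.099 − 0.2406 = 1.858 kmol/m³.
S̃_{R/S} = C_R/C_S = 1.858/0.2406 = 7.72.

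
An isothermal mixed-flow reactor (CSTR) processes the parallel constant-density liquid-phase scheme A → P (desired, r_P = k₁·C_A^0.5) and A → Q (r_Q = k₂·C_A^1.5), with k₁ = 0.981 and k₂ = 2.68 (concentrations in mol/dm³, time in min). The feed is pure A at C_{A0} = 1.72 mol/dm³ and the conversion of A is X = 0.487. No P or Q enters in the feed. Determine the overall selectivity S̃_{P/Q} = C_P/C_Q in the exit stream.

0.415

Exit C_A = C_{A0}(1−X) = 1.72×0.513 = 0.8824 mol/dm³.
Rates in a CSTR are evaluated at the outlet concentration: r_P = 0.981×0.8824^0.5 = 0.9215, r_Q = 2.68×0.8824^1.5 = 2.221.
Overall selectivity = C_P/C_Q = r_Pτ/(r_Qτ) = r_P/r_Q = 0.415.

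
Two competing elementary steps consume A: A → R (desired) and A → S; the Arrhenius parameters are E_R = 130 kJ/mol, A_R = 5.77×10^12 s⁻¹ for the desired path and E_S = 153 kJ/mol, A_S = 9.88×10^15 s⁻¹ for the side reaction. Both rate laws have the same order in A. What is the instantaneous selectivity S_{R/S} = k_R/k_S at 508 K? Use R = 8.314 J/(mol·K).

Since both paths have the same order in A, the concentration cancels and S_{R/S} = k_R/k_S = (A_R/A_S)·exp[(E_S−E_R)/(RT)].
(E_S−E_R)/(RT) = (153−130)×10³/(8.314×508) = 23000/4224 = 5.446.
k_R/k_S = (5.77×10^12/9.88×10^15)·exp(5.446) = 5.840×10^-4 × 231.8 = 0.135.

0.135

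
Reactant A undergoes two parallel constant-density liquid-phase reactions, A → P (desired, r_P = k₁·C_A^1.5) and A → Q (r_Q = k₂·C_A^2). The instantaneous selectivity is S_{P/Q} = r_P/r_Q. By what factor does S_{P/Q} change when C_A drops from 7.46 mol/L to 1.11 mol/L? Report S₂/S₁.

S_{P/Q} = (k₁/k₂)·C_A^-0.5, so S₂/S₁ = (C_{A,2}/C_{A,1})^-0.5.
= (1.11/7.46)^(-0.5) = (0.1488)^(-0.5) = 2.59.
Selectivity toward P rises as C_A falls — low-concentration operation is favoured.

2.59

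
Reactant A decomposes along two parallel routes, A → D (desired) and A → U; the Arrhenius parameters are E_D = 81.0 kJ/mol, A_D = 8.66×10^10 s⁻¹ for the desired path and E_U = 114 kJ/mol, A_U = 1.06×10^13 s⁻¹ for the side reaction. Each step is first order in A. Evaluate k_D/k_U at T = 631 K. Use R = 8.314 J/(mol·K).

4.41

With equal orders, S_{D/U} = k_D/k_U = (A_D/A_U)·exp[(E_U−E_D)/(RT)].
(E_U−E_D)/(RT) = (114−81.0)×10³/(8.314×631) = 33000/5246 = 6.290.
k_D/k_U = (8.66×10^10/1.06×10^13)·exp(6.290) = 0.008170 × 539.3 = 4.41.
Since E_D < E_U, lowering the temperature improves selectivity toward D.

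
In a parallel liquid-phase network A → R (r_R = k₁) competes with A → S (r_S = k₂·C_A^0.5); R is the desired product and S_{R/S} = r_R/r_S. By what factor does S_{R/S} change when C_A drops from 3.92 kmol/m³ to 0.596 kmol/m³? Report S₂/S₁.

S_{R/S} = (k₁/k₂)·C_A^-0.5, so S₂/S₁ = (C_{A,2}/C_{A,1})^-0.5.
= (0.596/3.92)^(-0.5) = (0.1520)^(-0.5) = 2.56.

2.56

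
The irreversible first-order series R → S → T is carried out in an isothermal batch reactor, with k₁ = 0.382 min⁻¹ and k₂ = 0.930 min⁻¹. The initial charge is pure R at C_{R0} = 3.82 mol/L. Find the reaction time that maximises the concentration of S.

Setting dC_S/dt = 0 gives t_opt = ln(k₂/k₁)/(k₂−k₁).
= ln(0.930/0.382)/(0.930−0.382) = ln(2.435)/0.5480 = 0.8898/0.5480 = 1.62 min.

1.62 min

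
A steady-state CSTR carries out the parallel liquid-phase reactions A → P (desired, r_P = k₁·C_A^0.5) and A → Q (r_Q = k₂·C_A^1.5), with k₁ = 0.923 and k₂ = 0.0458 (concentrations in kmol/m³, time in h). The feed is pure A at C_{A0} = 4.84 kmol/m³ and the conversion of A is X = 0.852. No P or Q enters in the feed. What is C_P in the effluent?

3.98 kmol/m³

Exit C_A = C_{A0}(1−X) = 4.84×0.148 = 0.7163 kmol/m³.
A CSTR operates uniformly at the exit composition, giving r_P = 0.7812 and r_Q = 0.02777 (each k·C_A^n at C_A = 0.7163).
Fraction of consumed A going to P: r_P/(r_P+r_Q) = 0.9657.
C_P = 0.9657·C_{A0}·X = 0.9657×4.84×0.852 = 3.98 kmol/m³.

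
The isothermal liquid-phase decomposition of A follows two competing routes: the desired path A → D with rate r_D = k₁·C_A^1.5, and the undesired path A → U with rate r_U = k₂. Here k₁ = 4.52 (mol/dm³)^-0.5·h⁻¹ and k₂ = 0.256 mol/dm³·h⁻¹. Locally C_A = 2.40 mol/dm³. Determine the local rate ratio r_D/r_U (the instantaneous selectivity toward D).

S_{D/U} = r_D/r_U = (k₁·C_A^1.5)/(k₂) = (k₁/k₂)·C_A^1.5.
= (4.52×2.400^1.5) / (0.256) = 16.81/0.2560 = 65.6.

65.6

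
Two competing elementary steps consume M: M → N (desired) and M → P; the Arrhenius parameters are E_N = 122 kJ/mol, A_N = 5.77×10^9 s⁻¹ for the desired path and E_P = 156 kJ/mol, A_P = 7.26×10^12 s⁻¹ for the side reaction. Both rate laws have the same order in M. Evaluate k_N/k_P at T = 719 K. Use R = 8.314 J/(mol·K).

Since both paths have the same order in M, the concentration cancels and S_{N/P} = k_N/k_P = (A_N/A_P)·exp[(E_P−E_N)/(RT)].
(E_P−E_N)/(RT) = (156−122)×10³/(8.314×719) = 34000/5978 = 5.688.
k_N/k_P = (5.77×10^9/7.26×10^12)·exp(5.688) = 7.948×10^-4 × 295.2 = 0.235.
Since E_N < E_P, lowering the temperature improves selectivity toward N.

0.235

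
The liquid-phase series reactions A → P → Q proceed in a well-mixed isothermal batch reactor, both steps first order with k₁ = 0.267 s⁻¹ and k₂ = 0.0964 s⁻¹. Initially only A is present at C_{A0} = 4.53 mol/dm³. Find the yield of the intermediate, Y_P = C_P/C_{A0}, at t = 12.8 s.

0.404

The intermediate concentration in a first-order A→B→C sequence is C_P = k₁C_{A0}(e^(−k₁t) − e^(−k₂t))/(k₂−k₁).
e^(−k₁t) = e^(−0.267×12.8) = e^(−3.418) = 0.03279; e^(−k₂t) = e^(−1.234) = 0.2911.
C_P = 0.267×4.53/(0.0964−0.267) × (0.03279−0.2911) = (-7.090)×(-0.2584) = 1.832 mol/dm³.
Y_P = C_P/C_{A0} = 1.832/4.53 = 0.404.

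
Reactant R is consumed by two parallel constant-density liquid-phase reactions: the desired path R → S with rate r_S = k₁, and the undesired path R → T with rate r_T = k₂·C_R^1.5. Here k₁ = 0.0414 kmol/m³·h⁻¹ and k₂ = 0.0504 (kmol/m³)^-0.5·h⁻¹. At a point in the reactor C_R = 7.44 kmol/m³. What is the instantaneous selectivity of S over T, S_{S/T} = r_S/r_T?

S_{S/T} = r_S/r_T = (k₁)/(k₂·C_R^1.5) = (k₁/k₂)·C_R^-1.5.
= (0.0414) / (0.0504×7.440^1.5) = 0.04140/1.023 = 0.0405.
The undesired path is higher order in R, so low C_R (CSTR or dilute feed) favours S.

0.0405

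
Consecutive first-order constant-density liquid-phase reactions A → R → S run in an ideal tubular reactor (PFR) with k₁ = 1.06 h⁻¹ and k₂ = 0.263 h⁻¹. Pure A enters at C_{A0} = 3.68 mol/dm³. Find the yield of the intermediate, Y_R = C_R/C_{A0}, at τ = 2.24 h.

Solving the coupled first-order balances gives C_R(τ) = [k₁/(k₂−k₁)]·C_{A0}·(e^(−k₁τ) − e^(−k₂τ)).
e^(−k₁τ) = e^(−1.06×2.24) = e^(−2.374) = 0.09307; e^(−k₂τ) = e^(−0.5891) = 0.5548.
C_R = 1.06×3.68/(0.263−1.06) × (0.09307−0.5548) = (-4.894)×(-0.4617) = 2.260 mol/dm³.
Y_R = C_R/C_{A0} = 2.260/3.68 = 0.614.

0.614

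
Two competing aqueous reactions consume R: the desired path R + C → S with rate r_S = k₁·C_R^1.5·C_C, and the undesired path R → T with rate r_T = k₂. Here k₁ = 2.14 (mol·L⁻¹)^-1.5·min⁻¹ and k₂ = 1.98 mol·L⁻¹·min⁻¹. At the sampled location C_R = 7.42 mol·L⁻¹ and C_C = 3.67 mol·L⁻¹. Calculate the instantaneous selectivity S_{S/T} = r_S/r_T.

80.2

S_{S/T} = r_S/r_T = (k₁·C_R^1.5·C_C)/(k₂) = (k₁/k₂)·C_R^1.5·C_C.
= (2.14×7.420^1.5×3.670) / (1.98) = 158.7/1.980 = 80.2.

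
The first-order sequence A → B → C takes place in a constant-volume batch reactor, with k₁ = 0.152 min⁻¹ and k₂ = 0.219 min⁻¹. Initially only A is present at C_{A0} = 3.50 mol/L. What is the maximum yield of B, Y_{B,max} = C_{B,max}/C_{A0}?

For a first-order series the maximum intermediate yield is C_{B,max}/C_{A0} = (k₁/k₂)^[k₂/(k₂−k₁)].
= (0.152/0.219)^(0.219/(0.219−0.152)) = (0.6941)^(3.269) = 0.3031.

0.303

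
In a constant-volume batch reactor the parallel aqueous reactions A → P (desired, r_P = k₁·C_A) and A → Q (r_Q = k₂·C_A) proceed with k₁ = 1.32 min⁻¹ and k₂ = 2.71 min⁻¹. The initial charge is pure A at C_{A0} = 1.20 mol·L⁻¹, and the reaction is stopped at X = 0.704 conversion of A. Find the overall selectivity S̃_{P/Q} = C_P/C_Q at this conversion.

0.487

C_A = C_{A0}(1−X) = 0.3552 mol·L⁻¹.
Both paths are first order in A, so the instantaneous fraction to P is constant: dC_P/d(−C_A) = k₁/(k₁+k₂) = 0.3275.
C_P = 0.3275·(C_{A0}−C_A) = 0.3275×0.8448 = 0.277 mol·L⁻¹.
C_Q = (C_{A0}−C_A)−C_P = 0.5681 mol·L⁻¹; S̃_{P/Q} = 0.2767/0.5681 = 0.487.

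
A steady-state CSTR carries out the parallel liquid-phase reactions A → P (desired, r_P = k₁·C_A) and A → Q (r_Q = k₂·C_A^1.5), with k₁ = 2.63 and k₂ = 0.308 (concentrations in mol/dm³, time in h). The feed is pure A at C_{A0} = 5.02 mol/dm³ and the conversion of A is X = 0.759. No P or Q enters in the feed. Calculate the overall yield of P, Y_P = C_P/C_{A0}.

Exit C_A = C_{A0}(1−X) = 5.02×0.241 = 1.210 mol/dm³.
In a CSTR the entire volume is at exit conditions, so r_P = 2.63×1.210 = 3.182 and r_Q = 0.308×1.210^1.5 = 0.4099.
Fraction of consumed A going to P: r_P/(r_P+r_Q) = 0.8859.
C_P = 0.8859·C_{A0}·X = 0.8859×5.02×0.759 = 3.38 mol/dm³; Y_P = C_P/C_{A0} = 0.672.

0.672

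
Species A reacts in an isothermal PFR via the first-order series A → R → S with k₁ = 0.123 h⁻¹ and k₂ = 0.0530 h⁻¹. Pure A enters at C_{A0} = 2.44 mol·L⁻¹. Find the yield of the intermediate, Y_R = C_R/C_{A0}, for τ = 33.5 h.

0.269

For first-order series with pure A initially, C_R(τ) = k₁C_{A0}/(k₂−k₁)·(e^(−k₁τ) − e^(−k₂τ)).
e^(−k₁τ) = e^(−0.123×33.5) = e^(−4.120) = 0.01624; e^(−k₂τ) = e^(−1.775) = 0.1694.
C_R = 0.123×2.44/(0.0530−0.123) × (0.01624−0.1694) = (-4.287)×(-0.1532) = 0.6567 mol·L⁻¹.
Y_R = C_R/C_{A0} = 0.6567/2.44 = 0.269.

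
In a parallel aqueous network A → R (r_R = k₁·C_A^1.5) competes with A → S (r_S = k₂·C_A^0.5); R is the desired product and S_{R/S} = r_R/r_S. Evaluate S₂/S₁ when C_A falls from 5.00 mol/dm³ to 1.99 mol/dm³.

S_{R/S} = (k₁/k₂)·C_A, so S₂/S₁ = (C_{A,2}/C_{A,1}).
= 1.99/5.00 = 0.398.

0.398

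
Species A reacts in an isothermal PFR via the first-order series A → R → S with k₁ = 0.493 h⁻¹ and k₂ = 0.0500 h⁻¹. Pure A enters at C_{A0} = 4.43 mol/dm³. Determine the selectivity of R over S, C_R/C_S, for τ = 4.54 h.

6.14

For first-order series with pure A initially, C_R(τ) = k₁C_{A0}/(k₂−k₁)·(e^(−k₁τ) − e^(−k₂τ)).
e^(−k₁τ) = e^(−0.493×4.54) = e^(−2.238) = 0.1066; e^(−k₂τ) = e^(−0.2270) = 0.7969.
C_R = 0.493×4.43/(0.0500−0.493) × (0.1066−0.7969) = (-4.930)×(-0.6903) = 3.403 mol/dm³.
C_A = C_{A0}e^(−k₁τ) = 0.4725 mol/dm³, so C_S = C_{A0}−C_A−C_R = 0.5545 mol/dm³; C_R/C_S = 6.14.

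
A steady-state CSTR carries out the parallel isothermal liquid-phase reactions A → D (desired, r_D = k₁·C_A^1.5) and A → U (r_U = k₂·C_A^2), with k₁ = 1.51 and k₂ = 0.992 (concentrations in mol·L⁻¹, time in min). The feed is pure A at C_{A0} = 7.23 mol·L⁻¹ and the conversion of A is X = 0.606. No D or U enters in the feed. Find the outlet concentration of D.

2.08 mol·L⁻¹

Exit C_A = C_{A0}(1−X) = 7.23×0.394 = 2.849 mol·L⁻¹.
Rates in a CSTR are evaluated at the outlet concentration: r_D = 1.51×2.849^1.5 = 7.260, r_U = 0.992×2.849^2 = 8.050.
Fraction of consumed A going to D: r_D/(r_D+r_U) = 0.4742.
C_D = 0.4742·C_{A0}·X = 0.4742×7.23×0.606 = 2.08 mol·L⁻¹.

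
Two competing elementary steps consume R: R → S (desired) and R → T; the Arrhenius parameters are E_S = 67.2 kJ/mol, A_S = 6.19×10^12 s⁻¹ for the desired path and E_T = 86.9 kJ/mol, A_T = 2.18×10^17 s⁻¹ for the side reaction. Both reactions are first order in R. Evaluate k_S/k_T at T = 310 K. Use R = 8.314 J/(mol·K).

With equal orders, S_{S/T} = k_S/k_T = (A_S/A_T)·exp[(E_T−E_S)/(RT)].
(E_T−E_S)/(RT) = (86.9−67.2)×10³/(8.314×310) = 19700/2577 = 7.644.
k_S/k_T = (6.19×10^12/2.18×10^17)·exp(7.644) = 2.839×10^-5 × 2087 = 0.0593.

0.0593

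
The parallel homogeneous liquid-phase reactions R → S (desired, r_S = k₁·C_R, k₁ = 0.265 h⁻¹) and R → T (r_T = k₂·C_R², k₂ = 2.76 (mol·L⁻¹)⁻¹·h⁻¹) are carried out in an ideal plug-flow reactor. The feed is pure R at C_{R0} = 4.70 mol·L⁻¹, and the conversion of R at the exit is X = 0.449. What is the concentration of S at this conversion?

C_R = C_{R0}(1−X) = 2.590 mol·L⁻¹.
Along a PFR/batch, dC_S/dC_R = −r_S/(r_S+r_T) = −k₁/(k₁+k₂·C_R).
Integrating from C_{R0} to C_R: C_S = (0.265/2.76)·ln[(0.265+2.76·4.70)/(0.265+2.76·2.59)] = 0.09601·ln(13.24/7.413) = 0.05567 mol·L⁻¹.

0.0557 mol·L⁻¹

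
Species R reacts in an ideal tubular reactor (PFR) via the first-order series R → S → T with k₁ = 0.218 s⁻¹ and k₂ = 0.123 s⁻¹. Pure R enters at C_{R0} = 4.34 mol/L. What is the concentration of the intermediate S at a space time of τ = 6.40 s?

For first-order series with pure R initially, C_S(τ) = k₁C_{R0}/(k₂−k₁)·(e^(−k₁τ) − e^(−k₂τ)).
e^(−k₁τ) = e^(−0.218×6.40) = e^(−1.395) = 0.2478; e^(−k₂τ) = e^(−0.7872) = 0.4551.
C_S = 0.218×4.34/(0.123−0.218) × (0.2478−0.4551) = (-9.959)×(-0.2073) = 2.065 mol/L.

2.06 mol/L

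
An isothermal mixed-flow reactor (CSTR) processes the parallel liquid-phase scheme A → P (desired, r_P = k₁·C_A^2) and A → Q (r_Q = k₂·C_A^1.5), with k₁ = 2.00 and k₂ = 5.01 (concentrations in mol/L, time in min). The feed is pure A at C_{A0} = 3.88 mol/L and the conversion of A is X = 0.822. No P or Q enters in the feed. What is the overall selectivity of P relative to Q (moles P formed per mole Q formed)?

0.332

Exit C_A = C_{A0}(1−X) = 3.88×0.178 = 0.6906 mol/L.
In a CSTR the entire volume is at exit conditions, so r_P = 2.00×0.6906^2 = 0.9540 and r_Q = 5.01×0.6906^1.5 = 2.876.
Overall selectivity = C_P/C_Q = r_Pτ/(r_Qτ) = r_P/r_Q = 0.332.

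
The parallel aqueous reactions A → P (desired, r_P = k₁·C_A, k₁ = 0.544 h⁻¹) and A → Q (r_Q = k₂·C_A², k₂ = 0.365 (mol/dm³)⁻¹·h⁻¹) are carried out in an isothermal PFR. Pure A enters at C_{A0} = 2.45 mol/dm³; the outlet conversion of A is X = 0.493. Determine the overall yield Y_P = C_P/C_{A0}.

0.223

C_A = C_{A0}(1−X) = 1.242 mol/dm³.
Along a PFR/batch, dC_P/dC_A = −r_P/(r_P+r_Q) = −k₁/(k₁+k₂·C_A).
Integrating from C_{A0} to C_A: C_P = (0.544/0.365)·ln[(0.544+0.365·2.45)/(0.544+0.365·1.24)] = 1.490·ln(1.438/0.9974) = 0.5456 mol/dm³.
Y_P = C_P/C_{A0} = 0.5456/2.45 = 0.223.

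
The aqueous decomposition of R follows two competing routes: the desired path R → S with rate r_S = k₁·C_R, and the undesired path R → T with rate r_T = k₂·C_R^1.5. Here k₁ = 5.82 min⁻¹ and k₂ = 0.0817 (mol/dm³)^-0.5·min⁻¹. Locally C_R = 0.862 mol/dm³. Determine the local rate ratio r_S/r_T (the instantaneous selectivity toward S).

S_{S/T} = r_S/r_T = (k₁·C_R)/(k₂·C_R^1.5) = (k₁/k₂)·C_R^-0.5.
= (5.82×0.8620) / (0.0817×0.8620^1.5) = 5.017/0.06539 = 76.7.

76.7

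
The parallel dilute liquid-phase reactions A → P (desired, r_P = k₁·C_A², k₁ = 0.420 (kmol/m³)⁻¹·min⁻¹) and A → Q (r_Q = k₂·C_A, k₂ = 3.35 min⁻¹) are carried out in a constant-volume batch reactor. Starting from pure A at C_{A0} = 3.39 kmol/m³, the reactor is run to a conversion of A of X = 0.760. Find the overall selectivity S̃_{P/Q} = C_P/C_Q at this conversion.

C_A = C_{A0}(1−X) = 0.8136 kmol/m³.
Along a PFR/batch, dC_Q/dC_A = −r_Q/(r_P+r_Q) = −k₂/(k₂+k₁·C_A).
Integrating from C_{A0} to C_A: C_Q = (3.35/0.420)·ln[(3.35+0.420·3.39)/(3.35+0.420·0.814)] = 7.976·ln(4.774/3.692) = 2.050 kmol/m³.
Then C_P = (C_{A0}−C_A) − C_Q = 2.576 − 2.050 = 0.5261 kmol/m³.
S̃_{P/Q} = C_P/C_Q = 0.5261/2.050 = 0.257.

0.257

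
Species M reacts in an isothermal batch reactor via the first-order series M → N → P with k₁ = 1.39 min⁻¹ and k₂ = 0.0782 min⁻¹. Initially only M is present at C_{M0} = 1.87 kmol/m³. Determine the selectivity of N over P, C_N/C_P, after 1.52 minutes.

The intermediate concentration in a first-order A→B→C sequence is C_N = k₁C_{M0}(e^(−k₁t) − e^(−k₂t))/(k₂−k₁).
e^(−k₁t) = e^(−1.39×1.52) = e^(−2.113) = 0.1209; e^(−k₂t) = e^(−0.1189) = 0.8879.
C_N = 1.39×1.87/(0.0782−1.39) × (0.1209−0.8879) = (-1.981)×(-0.7670) = 1.520 kmol/m³.
C_M = C_{M0}e^(−k₁t) = 0.2261 kmol/m³, so C_P = C_{M0}−C_M−C_N = 0.1241 kmol/m³; C_N/C_P = 12.3.

12.3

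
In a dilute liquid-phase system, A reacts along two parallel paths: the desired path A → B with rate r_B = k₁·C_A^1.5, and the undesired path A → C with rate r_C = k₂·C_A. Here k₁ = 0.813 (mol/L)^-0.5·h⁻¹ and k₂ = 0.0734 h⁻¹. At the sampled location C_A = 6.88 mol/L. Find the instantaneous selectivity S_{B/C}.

29.1

S_{B/C} = r_B/r_C = (k₁·C_A^1.5)/(k₂·C_A) = (k₁/k₂)·C_A^0.5.
= (0.813×6.880^1.5) / (0.0734×6.880) = 14.67/0.5050 = 29.1.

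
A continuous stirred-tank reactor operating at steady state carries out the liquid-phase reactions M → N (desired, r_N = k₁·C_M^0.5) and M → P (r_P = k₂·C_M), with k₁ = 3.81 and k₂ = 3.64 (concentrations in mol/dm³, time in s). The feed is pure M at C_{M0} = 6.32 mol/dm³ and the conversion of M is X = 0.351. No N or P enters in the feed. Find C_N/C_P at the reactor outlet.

Exit C_M = C_{M0}(1−X) = 6.32×0.649 = 4.102 mol/dm³.
In a CSTR the entire volume is at exit conditions, so r_N = 3.81×4.102^0.5 = 7.716 and r_P = 3.64×4.102 = 14.93.
Overall selectivity = C_N/C_P = r_Nτ/(r_Pτ) = r_N/r_P = 0.517.

0.517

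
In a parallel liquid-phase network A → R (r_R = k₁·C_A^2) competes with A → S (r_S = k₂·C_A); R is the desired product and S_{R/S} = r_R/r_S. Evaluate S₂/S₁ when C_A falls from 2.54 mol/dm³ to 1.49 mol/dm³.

0.587

S_{R/S} = (k₁/k₂)·C_A, so S₂/S₁ = (C_{A,2}/C_{A,1}).
= 1.49/2.54 = 0.587.
Selectivity toward R falls as C_A falls — high-concentration operation is favoured.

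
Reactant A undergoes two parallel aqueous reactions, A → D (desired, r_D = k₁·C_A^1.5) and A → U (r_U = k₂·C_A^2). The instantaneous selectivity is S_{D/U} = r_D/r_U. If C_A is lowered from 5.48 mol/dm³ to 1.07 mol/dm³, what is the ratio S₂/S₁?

S_{D/U} = (k₁/k₂)·C_A^-0.5, so S₂/S₁ = (C_{A,2}/C_{A,1})^-0.5.
= (1.07/5.48)^(-0.5) = (0.1953)^(-0.5) = 2.26.

2.26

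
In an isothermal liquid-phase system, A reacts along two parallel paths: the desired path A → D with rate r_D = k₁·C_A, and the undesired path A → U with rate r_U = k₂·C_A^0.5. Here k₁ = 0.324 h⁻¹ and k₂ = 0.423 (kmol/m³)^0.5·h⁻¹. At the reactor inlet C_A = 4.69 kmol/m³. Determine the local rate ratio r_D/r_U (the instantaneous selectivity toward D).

1.66

S_{D/U} = r_D/r_U = (k₁·C_A)/(k₂·C_A^0.5) = (k₁/k₂)·C_A^0.5.
= (0.324×4.690) / (0.423×4.690^0.5) = 1.520/0.9161 = 1.66.
Since the desired path is higher order in A, keeping C_A high (PFR or concentrated feed) favours D.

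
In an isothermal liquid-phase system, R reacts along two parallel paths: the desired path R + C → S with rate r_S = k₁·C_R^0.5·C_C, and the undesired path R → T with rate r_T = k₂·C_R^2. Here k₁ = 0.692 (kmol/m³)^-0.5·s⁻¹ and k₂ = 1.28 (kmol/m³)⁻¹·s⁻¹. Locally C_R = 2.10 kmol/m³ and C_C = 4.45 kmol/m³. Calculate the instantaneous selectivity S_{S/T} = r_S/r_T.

S_{S/T} = r_S/r_T = (k₁·C_R^0.5·C_C)/(k₂·C_R^2) = (k₁/k₂)·C_R^-1.5·C_C.
= (0.692×2.100^0.5×4.450) / (1.28×2.100^2) = 4.462/5.645 = 0.791.

0.791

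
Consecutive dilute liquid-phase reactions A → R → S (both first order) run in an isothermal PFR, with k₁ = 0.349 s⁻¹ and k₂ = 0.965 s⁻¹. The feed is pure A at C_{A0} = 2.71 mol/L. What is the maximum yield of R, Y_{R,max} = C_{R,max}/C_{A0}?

For a first-order series the maximum intermediate yield is C_{R,max}/C_{A0} = (k₁/k₂)^[k₂/(k₂−k₁)].
= (0.349/0.965)^(0.965/(0.965−0.349)) = (0.3617)^(1.567) = 0.2033.

0.203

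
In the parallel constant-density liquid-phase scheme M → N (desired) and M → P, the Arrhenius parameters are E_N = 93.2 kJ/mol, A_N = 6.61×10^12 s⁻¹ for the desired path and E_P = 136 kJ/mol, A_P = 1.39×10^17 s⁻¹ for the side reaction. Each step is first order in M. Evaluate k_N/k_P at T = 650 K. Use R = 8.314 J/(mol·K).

With equal orders, S_{N/P} = k_N/k_P = (A_N/A_P)·exp[(E_P−E_N)/(RT)].
(E_P−E_N)/(RT) = (136−93.2)×10³/(8.314×650) = 42800/5404 = 7.920.
k_N/k_P = (6.61×10^12/1.39×10^17)·exp(7.920) = 4.755×10^-5 × 2752 = 0.131.
Since E_N < E_P, lowering the temperature improves selectivity toward N.

0.131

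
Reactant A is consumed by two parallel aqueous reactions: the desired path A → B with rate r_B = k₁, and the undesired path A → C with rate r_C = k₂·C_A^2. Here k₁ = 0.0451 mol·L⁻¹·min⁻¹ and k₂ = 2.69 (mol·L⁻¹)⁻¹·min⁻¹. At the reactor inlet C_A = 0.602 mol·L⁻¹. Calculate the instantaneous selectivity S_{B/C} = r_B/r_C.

S_{B/C} = r_B/r_C = (k₁)/(k₂·C_A^2) = (k₁/k₂)·C_A^-2.
= (0.0451) / (2.69×0.6020^2) = 0.04510/0.9749 = 0.0463.
The undesired path is higher order in A, so low C_A (CSTR or dilute feed) favours B.

0.0463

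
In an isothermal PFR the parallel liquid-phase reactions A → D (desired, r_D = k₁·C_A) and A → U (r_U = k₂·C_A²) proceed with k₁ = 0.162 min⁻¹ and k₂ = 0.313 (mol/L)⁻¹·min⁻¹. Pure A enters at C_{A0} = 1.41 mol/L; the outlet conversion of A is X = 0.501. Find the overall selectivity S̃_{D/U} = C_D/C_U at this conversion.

C_A = C_{A0}(1−X) = 0.7036 mol/L.
Along a PFR/batch, dC_D/dC_A = −r_D/(r_D+r_U) = −k₁/(k₁+k₂·C_A).
Integrating from C_{A0} to C_A: C_D = (0.162/0.313)·ln[(0.162+0.313·1.41)/(0.162+0.313·0.704)] = 0.5176·ln(0.6033/0.3822) = 0.2363 mol/L.
C_U = (C_{A0}−C_A)−C_D = 0.4702 mol/L; S̃_{D/U} = 0.2363/0.4702 = 0.502.

0.502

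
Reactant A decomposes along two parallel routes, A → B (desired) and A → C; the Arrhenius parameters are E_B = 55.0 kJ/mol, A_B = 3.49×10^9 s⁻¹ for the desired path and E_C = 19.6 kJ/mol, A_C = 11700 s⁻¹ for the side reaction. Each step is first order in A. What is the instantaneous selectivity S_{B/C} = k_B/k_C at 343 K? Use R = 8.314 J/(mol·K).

Since both paths have the same order in A, the concentration cancels and S_{B/C} = k_B/k_C = (A_B/A_C)·exp[(E_C−E_B)/(RT)].
(E_C−E_B)/(RT) = (19.6−55.0)×10³/(8.314×343) = -35400/2852 = -12.41.
k_B/k_C = (3.49×10^9/11700)·exp(-12.41) = 2.983×10^5 × 4.063×10^-6 = 1.21.
Since E_B > E_C, raising the temperature improves selectivity toward B.

1.21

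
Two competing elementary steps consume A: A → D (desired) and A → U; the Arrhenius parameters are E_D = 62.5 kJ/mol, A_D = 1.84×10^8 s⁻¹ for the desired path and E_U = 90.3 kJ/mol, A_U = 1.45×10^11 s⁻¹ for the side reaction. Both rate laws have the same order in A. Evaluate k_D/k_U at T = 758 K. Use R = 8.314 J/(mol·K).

0.105

With equal orders, S_{D/U} = k_D/k_U = (A_D/A_U)·exp[(E_U−E_D)/(RT)].
(E_U−E_D)/(RT) = (90.3−62.5)×10³/(8.314×758) = 27800/6302 = 4.411.
k_D/k_U = (1.84×10^8/1.45×10^11)·exp(4.411) = 0.001269 × 82.38 = 0.105.
Since E_D < E_U, lowering the temperature improves selectivity toward D.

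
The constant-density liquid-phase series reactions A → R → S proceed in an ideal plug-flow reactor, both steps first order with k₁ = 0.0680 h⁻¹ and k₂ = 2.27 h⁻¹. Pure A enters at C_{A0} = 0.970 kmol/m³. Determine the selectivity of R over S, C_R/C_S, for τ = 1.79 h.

Solving the coupled first-order balances gives C_R(τ) = [k₁/(k₂−k₁)]·C_{A0}·(e^(−k₁τ) − e^(−k₂τ)).
e^(−k₁τ) = e^(−0.0680×1.79) = e^(−0.1217) = 0.8854; e^(−k₂τ) = e^(−4.063) = 0.01719.
C_R = 0.0680×0.970/(2.27−0.0680) × (0.8854−0.01719) = 0.02995×0.8682 = 0.02601 kmol/m³.
C_A = C_{A0}e^(−k₁τ) = 0.8588 kmol/m³, so C_S = C_{A0}−C_A−C_R = 0.08516 kmol/m³; C_R/C_S = 0.305.

0.305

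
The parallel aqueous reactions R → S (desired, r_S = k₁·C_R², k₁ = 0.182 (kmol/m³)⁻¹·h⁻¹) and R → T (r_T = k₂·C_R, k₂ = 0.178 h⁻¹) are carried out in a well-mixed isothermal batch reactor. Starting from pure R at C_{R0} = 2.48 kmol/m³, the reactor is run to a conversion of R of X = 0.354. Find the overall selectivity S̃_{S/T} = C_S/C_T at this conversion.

C_R = C_{R0}(1−X) = 1.602 kmol/m³.
Along a PFR/batch, dC_T/dC_R = −r_T/(r_S+r_T) = −k₂/(k₂+k₁·C_R).
Integrating from C_{R0} to C_R: C_T = (0.178/0.182)·ln[(0.178+0.182·2.48)/(0.178+0.182·1.60)] = 0.9780·ln(0.6294/0.4696) = 0.2864 kmol/m³.
Then C_S = (C_{R0}−C_R) − C_T = 0.8779 − 0.2864 = 0.5915 kmol/m³.
S̃_{S/T} = C_S/C_T = 0.5915/0.2864 = 2.07.

2.07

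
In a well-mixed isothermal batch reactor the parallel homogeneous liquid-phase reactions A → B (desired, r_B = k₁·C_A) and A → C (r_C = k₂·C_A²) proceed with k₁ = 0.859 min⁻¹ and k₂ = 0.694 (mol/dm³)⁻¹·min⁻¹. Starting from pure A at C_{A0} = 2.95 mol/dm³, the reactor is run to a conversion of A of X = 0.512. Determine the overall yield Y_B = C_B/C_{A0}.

C_A = C_{A0}(1−X) = 1.440 mol/dm³.
Along a PFR/batch, dC_B/dC_A = −r_B/(r_B+r_C) = −k₁/(k₁+k₂·C_A).
Integrating from C_{A0} to C_A: C_B = (0.859/0.694)·ln[(0.859+0.694·2.95)/(0.859+0.694·1.44)] = 1.238·ln(2.906/1.858) = 0.5537 mol/dm³.
Y_B = C_B/C_{A0} = 0.5537/2.95 = 0.188.

0.188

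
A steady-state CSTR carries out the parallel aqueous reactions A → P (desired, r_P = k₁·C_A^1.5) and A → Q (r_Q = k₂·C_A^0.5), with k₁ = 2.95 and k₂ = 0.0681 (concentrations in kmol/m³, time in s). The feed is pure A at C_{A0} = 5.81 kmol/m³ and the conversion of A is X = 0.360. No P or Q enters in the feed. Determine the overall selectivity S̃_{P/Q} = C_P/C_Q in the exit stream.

161

Exit C_A = C_{A0}(1−X) = 5.81×0.640 = 3.718 kmol/m³.
Rates in a CSTR are evaluated at the outlet concentration: r_P = 2.95×3.718^1.5 = 21.15, r_Q = 0.0681×3.718^0.5 = 0.1313.
Overall selectivity = C_P/C_Q = r_Pτ/(r_Qτ) = r_P/r_Q = 161.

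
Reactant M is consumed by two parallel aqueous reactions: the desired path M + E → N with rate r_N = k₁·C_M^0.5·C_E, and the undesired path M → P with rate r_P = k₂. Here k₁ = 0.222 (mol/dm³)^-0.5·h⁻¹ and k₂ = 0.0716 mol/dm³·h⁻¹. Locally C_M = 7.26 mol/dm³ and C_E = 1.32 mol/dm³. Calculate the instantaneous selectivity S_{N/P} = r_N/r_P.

11.0

S_{N/P} = r_N/r_P = (k₁·C_M^0.5·C_E)/(k₂) = (k₁/k₂)·C_M^0.5·C_E.
= (0.222×7.260^0.5×1.320) / (0.0716) = 0.7896/0.07160 = 11.0.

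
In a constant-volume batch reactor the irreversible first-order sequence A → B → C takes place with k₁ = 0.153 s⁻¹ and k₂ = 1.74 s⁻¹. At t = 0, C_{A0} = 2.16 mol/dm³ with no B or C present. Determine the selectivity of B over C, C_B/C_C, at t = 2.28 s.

0.290

For first-order series with pure A initially, C_B(t) = k₁C_{A0}/(k₂−k₁)·(e^(−k₁t) − e^(−k₂t)).
e^(−k₁t) = e^(−0.153×2.28) = e^(−0.3488) = 0.7055; e^(−k₂t) = e^(−3.967) = 0.01893.
C_B = 0.153×2.16/(1.74−0.153) × (0.7055−0.01893) = 0.2082×0.6866 = 0.1430 mol/dm³.
C_A = C_{A0}e^(−k₁t) = 1.524 mol/dm³, so C_C = C_{A0}−C_A−C_B = 0.4931 mol/dm³; C_B/C_C = 0.290.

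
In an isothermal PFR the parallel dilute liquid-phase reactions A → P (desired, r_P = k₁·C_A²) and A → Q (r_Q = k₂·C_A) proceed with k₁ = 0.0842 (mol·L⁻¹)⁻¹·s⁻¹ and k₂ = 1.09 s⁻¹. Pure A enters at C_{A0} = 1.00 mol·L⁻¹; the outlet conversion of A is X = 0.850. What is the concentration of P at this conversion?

C_A = C_{A0}(1−X) = 0.1500 mol·L⁻¹.
Along a PFR/batch, dC_Q/dC_A = −r_Q/(r_P+r_Q) = −k₂/(k₂+k₁·C_A).
Integrating from C_{A0} to C_A: C_Q = (1.09/0.0842)·ln[(1.09+0.0842·1.00)/(1.09+0.0842·0.150)] = 12.95·ln(1.174/1.103) = 0.8141 mol·L⁻¹.
Then C_P = (C_{A0}−C_A) − C_Q = 0.8500 − 0.8141 = 0.03588 mol·L⁻¹.

0.0359 mol·L⁻¹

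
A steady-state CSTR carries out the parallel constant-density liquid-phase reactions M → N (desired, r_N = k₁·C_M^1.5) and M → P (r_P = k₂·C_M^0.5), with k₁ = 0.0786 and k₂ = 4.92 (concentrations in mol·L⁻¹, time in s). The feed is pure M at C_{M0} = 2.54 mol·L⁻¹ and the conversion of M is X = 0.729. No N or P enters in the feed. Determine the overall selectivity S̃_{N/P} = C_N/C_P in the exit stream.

Exit C_M = C_{M0}(1−X) = 2.54×0.271 = 0.6883 mol·L⁻¹.
A CSTR operates uniformly at the exit composition, giving r_N = 0.04489 and r_P = 4.082 (each k·C_M^n at C_M = 0.6883).
Overall selectivity = C_N/C_P = r_Nτ/(r_Pτ) = r_N/r_P = 0.0110.

0.0110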